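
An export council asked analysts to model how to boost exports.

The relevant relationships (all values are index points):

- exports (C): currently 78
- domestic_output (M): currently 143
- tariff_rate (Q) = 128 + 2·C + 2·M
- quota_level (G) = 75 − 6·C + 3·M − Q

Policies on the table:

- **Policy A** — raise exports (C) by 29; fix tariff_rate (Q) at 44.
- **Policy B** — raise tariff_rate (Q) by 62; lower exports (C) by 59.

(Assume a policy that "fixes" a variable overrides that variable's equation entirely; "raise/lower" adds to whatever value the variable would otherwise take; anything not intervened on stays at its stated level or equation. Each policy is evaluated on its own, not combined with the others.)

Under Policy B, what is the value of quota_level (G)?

-124

Policy B (Q + 62, C − 59):
  C = 78 − 59 = 19
  M = 143
  Q = 128 + 2·19 + 2·143 (+62 from intervention) = 514
  G = 75 − 6·19 + 3·143 − 514 = -124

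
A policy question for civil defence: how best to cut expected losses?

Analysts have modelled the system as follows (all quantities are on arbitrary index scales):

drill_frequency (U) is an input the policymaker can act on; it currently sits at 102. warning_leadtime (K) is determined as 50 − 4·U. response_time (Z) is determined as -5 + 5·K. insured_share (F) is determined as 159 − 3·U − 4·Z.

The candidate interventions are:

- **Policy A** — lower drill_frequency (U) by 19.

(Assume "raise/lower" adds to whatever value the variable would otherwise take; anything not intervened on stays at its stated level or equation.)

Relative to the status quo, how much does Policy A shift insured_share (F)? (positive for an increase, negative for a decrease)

-1463

Baseline:
  U = 102
  K = 50 − 4·102 = -358
  Z = -5 + 5·(-358) = -1795
  F = 159 − 3·102 − 4·(-1795) = 7033
Policy A (U − 19):
  U = 102 − 19 = 83
  K = 50 − 4·83 = -282
  Z = -5 + 5·(-282) = -1415
  F = 159 − 3·83 − 4·(-1415) = 5570
Change in F: 5570 − 7033 = -1463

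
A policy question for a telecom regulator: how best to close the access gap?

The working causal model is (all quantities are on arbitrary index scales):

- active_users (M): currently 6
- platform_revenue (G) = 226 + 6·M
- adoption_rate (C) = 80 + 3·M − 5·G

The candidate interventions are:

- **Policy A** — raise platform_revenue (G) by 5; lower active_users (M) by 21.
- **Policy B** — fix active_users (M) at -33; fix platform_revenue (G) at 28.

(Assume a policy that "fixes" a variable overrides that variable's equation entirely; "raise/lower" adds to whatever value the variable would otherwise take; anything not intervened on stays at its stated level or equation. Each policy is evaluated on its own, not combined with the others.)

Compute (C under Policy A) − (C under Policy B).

Policy A (G + 5, M − 21):
  M = 6 − 21 = -15
  G = 226 + 6·(-15) (+5 from intervention) = 141
  C = 80 + 3·(-15) − 5·141 = -670
Policy B (M := -33, G := 28):
  M = -33
  G = 28
  C = 80 + 3·(-33) − 5·28 = -159
C: -670 − (-159) = -511

-511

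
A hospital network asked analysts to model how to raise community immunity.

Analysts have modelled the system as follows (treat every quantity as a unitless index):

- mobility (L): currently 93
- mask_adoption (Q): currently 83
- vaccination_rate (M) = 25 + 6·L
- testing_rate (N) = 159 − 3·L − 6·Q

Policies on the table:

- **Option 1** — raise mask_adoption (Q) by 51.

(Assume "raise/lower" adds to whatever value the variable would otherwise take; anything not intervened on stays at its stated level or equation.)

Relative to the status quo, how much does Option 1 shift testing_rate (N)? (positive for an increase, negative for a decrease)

-306

Baseline:
  L = 93
  Q = 83
  N = 159 − 3·93 − 6·83 = -618
Option 1 (Q + 51):
  L = 93
  Q = 83 + 51 = 134
  N = 159 − 3·93 − 6·134 = -924
Change in N: -924 − (-618) = -306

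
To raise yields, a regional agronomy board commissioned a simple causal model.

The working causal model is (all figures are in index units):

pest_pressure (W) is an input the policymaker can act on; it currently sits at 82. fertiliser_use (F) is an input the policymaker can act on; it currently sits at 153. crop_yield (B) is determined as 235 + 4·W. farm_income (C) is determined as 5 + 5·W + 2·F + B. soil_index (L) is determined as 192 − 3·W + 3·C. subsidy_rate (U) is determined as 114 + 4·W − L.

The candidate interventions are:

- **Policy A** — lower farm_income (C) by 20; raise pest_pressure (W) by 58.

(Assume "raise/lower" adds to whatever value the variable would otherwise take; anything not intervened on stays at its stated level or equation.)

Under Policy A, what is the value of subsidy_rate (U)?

Policy A (C − 20, W + 58):
  W = 82 + 58 = 140
  F = 153
  B = 235 + 4·140 = 795
  C = 5 + 5·140 + 2·153 + 795 (−20 from intervention) = 1786
  L = 192 − 3·140 + 3·1786 = 5130
  U = 114 + 4·140 − 5130 = -4456

-4456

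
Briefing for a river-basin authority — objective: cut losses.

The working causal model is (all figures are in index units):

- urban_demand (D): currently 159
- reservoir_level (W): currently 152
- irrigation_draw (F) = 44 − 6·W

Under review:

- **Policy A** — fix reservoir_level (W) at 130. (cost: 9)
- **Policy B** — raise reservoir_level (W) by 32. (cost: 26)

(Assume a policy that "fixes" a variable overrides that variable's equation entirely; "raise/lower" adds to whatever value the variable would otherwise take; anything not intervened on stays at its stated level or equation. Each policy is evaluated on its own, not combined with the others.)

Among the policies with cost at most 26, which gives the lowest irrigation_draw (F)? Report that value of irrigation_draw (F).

Policy A (W := 130):
  W = 130
  F = 44 − 6·130 = -736
Policy B (W + 32):
  W = 152 + 32 = 184
  F = 44 − 6·184 = -1060
Comparing — Policy A: F=-736, Policy B: F=-1060. Lowest is -1060 (Policy B).

-1060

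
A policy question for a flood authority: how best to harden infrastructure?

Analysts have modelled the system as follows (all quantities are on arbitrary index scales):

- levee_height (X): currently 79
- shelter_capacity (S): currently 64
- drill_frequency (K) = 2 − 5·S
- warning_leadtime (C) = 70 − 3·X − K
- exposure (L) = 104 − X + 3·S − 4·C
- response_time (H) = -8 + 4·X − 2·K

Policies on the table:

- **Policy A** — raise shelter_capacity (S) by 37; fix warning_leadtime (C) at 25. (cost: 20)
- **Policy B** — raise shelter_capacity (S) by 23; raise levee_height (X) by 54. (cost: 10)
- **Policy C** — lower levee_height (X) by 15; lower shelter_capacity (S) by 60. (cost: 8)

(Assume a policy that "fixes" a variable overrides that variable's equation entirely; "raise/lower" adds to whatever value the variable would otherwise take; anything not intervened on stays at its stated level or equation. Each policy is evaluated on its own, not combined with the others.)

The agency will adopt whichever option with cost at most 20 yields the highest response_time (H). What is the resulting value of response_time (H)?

1390

Policy A (S + 37, C := 25):
  X = 79
  S = 64 + 37 = 101
  K = 2 − 5·101 = -503
  H = -8 + 4·79 − 2·(-503) = 1314
Policy B (S + 23, X + 54):
  X = 79 + 54 = 133
  S = 64 + 23 = 87
  K = 2 − 5·87 = -433
  H = -8 + 4·133 − 2·(-433) = 1390
Policy C (X − 15, S − 60):
  X = 79 − 15 = 64
  S = 64 − 60 = 4
  K = 2 − 5·4 = -18
  H = -8 + 4·64 − 2·(-18) = 284
Comparing — Policy A: H=1314, Policy B: H=1390, Policy C: H=284. Highest is 1390 (Policy B).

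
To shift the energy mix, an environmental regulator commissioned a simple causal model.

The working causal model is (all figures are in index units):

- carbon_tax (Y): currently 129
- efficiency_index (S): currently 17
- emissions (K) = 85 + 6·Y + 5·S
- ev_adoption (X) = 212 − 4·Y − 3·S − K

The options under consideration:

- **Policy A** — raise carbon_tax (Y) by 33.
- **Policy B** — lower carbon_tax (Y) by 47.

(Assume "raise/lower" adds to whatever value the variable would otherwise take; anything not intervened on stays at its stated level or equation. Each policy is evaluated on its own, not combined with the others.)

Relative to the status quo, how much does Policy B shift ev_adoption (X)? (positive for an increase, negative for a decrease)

470

Baseline:
  Y = 129
  S = 17
  K = 85 + 6·129 + 5·17 = 944
  X = 212 − 4·129 − 3·17 − 944 = -1299
Policy B (Y − 47):
  Y = 129 − 47 = 82
  S = 17
  K = 85 + 6·82 + 5·17 = 662
  X = 212 − 4·82 − 3·17 − 662 = -829
Change in X: -829 − (-1299) = 470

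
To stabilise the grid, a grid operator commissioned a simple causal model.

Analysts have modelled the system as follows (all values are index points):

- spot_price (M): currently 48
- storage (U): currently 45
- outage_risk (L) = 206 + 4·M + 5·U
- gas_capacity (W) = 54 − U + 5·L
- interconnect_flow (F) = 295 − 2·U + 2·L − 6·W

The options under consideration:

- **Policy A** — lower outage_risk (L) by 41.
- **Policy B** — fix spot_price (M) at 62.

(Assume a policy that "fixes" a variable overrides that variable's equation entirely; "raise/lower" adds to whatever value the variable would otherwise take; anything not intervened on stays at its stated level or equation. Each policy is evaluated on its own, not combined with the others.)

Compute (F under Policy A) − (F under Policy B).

Policy A (L − 41):
  M = 48
  U = 45
  L = 206 + 4·48 + 5·45 (−41 from intervention) = 582
  W = 54 − 45 + 5·582 = 2919
  F = 295 − 2·45 + 2·582 − 6·2919 = -16145
Policy B (M := 62):
  M = 62
  U = 45
  L = 206 + 4·62 + 5·45 = 679
  W = 54 − 45 + 5·679 = 3404
  F = 295 − 2·45 + 2·679 − 6·3404 = -18861
F: -16145 − (-18861) = 2716

2716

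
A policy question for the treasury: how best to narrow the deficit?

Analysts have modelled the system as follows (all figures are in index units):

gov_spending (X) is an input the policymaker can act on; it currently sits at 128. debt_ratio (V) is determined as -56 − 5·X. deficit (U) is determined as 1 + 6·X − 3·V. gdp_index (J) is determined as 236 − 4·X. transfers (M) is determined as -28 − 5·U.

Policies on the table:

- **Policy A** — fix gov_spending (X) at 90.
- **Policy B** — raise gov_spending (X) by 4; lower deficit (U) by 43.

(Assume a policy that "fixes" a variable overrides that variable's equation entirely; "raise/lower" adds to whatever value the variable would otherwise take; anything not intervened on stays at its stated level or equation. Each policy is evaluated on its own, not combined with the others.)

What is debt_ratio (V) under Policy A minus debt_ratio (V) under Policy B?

Policy A (X := 90):
  X = 90
  V = -56 − 5·90 = -506
Policy B (X + 4, U − 43):
  X = 128 + 4 = 132
  V = -56 − 5·132 = -716
V: -506 − (-716) = 210

210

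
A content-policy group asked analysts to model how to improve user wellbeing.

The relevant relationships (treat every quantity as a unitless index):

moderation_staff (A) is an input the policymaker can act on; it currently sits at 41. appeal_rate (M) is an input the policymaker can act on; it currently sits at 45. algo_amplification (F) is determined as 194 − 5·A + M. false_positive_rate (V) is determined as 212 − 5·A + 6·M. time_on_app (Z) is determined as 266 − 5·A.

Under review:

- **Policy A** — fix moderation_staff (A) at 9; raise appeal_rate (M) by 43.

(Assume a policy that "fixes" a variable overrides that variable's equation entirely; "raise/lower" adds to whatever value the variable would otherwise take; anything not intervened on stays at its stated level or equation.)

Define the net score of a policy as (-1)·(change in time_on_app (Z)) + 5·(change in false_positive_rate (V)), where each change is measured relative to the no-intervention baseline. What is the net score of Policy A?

1930

Baseline:
  A = 41
  M = 45
  V = 212 − 5·41 + 6·45 = 277
  Z = 266 − 5·41 = 61
Policy A (A := 9, M + 43):
  A = 9
  M = 45 + 43 = 88
  V = 212 − 5·9 + 6·88 = 695
  Z = 266 − 5·9 = 221
ΔZ = 221 − 61 = 160; ΔV = 695 − 277 = 418
Score = (-1)·160 + 5·418 = 1930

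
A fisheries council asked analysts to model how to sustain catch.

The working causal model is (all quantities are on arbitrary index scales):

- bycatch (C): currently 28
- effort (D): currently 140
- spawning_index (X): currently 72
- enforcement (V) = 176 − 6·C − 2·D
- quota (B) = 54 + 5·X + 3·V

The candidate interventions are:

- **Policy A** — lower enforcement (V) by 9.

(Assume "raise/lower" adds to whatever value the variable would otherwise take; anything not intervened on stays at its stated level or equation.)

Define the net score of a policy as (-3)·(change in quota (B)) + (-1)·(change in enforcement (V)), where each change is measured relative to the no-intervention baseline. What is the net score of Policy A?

Baseline:
  C = 28
  D = 140
  X = 72
  V = 176 − 6·28 − 2·140 = -272
  B = 54 + 5·72 + 3·(-272) = -402
Policy A (V − 9):
  C = 28
  D = 140
  X = 72
  V = 176 − 6·28 − 2·140 (−9 from intervention) = -281
  B = 54 + 5·72 + 3·(-281) = -429
ΔB = -429 − (-402) = -27; ΔV = -281 − (-272) = -9
Score = (-3)·(-27) + (-1)·(-9) = 90

90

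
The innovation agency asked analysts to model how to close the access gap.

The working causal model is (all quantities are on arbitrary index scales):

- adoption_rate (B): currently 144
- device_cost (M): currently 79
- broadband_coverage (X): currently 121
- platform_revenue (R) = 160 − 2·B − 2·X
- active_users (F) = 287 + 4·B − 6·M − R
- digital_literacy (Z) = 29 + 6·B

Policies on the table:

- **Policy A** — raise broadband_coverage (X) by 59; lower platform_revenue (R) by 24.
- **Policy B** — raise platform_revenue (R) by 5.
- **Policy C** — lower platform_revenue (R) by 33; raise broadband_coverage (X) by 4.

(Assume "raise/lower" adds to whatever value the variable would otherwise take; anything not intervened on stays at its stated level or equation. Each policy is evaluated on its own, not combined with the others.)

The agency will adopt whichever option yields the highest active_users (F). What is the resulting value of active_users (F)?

Policy A (X + 59, R − 24):
  B = 144
  M = 79
  X = 121 + 59 = 180
  R = 160 − 2·144 − 2·180 (−24 from intervention) = -512
  F = 287 + 4·144 − 6·79 − (-512) = 901
Policy B (R + 5):
  B = 144
  M = 79
  X = 121
  R = 160 − 2·144 − 2·121 (+5 from intervention) = -365
  F = 287 + 4·144 − 6·79 − (-365) = 754
Policy C (R − 33, X + 4):
  B = 144
  M = 79
  X = 121 + 4 = 125
  R = 160 − 2·144 − 2·125 (−33 from intervention) = -411
  F = 287 + 4·144 − 6·79 − (-411) = 800
Comparing — Policy A: F=901, Policy B: F=754, Policy C: F=800. Highest is 901 (Policy A).

901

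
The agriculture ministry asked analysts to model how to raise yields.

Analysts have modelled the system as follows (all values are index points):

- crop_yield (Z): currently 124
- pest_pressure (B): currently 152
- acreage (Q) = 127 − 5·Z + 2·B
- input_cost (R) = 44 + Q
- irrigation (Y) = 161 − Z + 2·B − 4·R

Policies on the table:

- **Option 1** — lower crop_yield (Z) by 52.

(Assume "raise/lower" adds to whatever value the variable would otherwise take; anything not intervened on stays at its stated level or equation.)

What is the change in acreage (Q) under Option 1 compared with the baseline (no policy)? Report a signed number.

Baseline:
  Z = 124
  B = 152
  Q = 127 − 5·124 + 2·152 = -189
Option 1 (Z − 52):
  Z = 124 − 52 = 72
  B = 152
  Q = 127 − 5·72 + 2·152 = 71
Change in Q: 71 − (-189) = 260

260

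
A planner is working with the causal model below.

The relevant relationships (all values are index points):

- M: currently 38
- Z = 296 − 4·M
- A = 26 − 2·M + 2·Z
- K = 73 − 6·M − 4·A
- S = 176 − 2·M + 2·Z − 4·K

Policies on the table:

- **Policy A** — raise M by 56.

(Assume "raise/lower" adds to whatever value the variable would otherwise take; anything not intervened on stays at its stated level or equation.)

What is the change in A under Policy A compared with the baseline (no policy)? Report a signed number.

-560

Baseline:
  M = 38
  Z = 296 − 4·38 = 144
  A = 26 − 2·38 + 2·144 = 238
Policy A (M + 56):
  M = 38 + 56 = 94
  Z = 296 − 4·94 = -80
  A = 26 − 2·94 + 2·(-80) = -322
Change in A: -322 − 238 = -560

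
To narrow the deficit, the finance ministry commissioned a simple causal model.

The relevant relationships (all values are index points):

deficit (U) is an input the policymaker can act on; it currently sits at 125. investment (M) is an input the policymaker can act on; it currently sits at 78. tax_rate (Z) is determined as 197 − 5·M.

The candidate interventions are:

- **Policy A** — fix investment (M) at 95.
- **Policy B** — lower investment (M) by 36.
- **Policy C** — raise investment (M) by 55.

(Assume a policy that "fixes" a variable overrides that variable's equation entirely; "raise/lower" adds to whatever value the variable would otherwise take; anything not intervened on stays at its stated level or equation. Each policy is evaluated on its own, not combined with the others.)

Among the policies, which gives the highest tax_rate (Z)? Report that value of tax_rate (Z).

-13

Policy A (M := 95):
  M = 95
  Z = 197 − 5·95 = -278
Policy B (M − 36):
  M = 78 − 36 = 42
  Z = 197 − 5·42 = -13
Policy C (M + 55):
  M = 78 + 55 = 133
  Z = 197 − 5·133 = -468
Comparing — Policy A: Z=-278, Policy B: Z=-13, Policy C: Z=-468. Highest is -13 (Policy B).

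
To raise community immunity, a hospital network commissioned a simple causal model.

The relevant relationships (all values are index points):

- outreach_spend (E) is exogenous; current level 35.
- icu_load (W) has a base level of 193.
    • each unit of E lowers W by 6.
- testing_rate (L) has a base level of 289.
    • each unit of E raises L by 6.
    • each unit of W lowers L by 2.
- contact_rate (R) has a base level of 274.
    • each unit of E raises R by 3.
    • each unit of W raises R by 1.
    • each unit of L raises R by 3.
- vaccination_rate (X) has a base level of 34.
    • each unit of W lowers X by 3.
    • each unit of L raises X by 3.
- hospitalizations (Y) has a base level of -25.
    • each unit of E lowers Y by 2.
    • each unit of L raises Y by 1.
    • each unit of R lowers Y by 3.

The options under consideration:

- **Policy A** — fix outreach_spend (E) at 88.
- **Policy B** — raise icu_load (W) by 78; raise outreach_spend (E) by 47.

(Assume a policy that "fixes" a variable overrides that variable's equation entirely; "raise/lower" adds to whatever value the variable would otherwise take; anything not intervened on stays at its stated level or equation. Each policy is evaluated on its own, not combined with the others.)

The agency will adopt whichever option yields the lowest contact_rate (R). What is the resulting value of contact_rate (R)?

3968

Policy A (E := 88):
  E = 88
  W = 193 − 6·88 = -335
  L = 289 + 6·88 − 2·(-335) = 1487
  R = 274 + 3·88 + (-335) + 3·1487 = 4664
Policy B (W + 78, E + 47):
  E = 35 + 47 = 82
  W = 193 − 6·82 (+78 from intervention) = -221
  L = 289 + 6·82 − 2·(-221) = 1223
  R = 274 + 3·82 + (-221) + 3·1223 = 3968
Comparing — Policy A: R=4664, Policy B: R=3968. Lowest is 3968 (Policy B).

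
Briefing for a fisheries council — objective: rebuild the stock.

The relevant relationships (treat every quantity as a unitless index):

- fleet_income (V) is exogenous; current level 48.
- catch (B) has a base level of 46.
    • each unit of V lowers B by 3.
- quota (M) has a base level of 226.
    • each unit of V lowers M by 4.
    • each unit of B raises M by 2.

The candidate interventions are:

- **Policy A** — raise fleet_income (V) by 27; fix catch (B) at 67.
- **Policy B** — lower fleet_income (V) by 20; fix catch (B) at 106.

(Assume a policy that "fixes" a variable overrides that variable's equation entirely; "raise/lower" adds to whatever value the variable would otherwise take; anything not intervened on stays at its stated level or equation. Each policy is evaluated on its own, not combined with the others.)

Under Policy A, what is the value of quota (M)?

Policy A (V + 27, B := 67):
  V = 48 + 27 = 75
  B = 67
  M = 226 − 4·75 + 2·67 = 60

60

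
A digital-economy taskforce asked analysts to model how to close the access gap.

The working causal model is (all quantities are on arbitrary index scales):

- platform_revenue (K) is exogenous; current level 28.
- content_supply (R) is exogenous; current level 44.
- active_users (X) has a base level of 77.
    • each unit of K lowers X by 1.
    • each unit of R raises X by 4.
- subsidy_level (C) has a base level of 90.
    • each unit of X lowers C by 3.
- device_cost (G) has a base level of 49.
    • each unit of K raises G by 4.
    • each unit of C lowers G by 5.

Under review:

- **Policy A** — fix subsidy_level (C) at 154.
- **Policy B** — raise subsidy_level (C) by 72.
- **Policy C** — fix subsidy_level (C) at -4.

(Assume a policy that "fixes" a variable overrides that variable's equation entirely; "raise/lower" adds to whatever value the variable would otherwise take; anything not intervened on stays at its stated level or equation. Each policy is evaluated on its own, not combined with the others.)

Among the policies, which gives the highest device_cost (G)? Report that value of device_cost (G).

2726

Policy A (C := 154):
  K = 28
  R = 44
  X = 77 − 28 + 4·44 = 225
  C = 154
  G = 49 + 4·28 − 5·154 = -609
Policy B (C + 72):
  K = 28
  R = 44
  X = 77 − 28 + 4·44 = 225
  C = 90 − 3·225 (+72 from intervention) = -513
  G = 49 + 4·28 − 5·(-513) = 2726
Policy C (C := -4):
  K = 28
  R = 44
  X = 77 − 28 + 4·44 = 225
  C = -4
  G = 49 + 4·28 − 5·(-4) = 181
Comparing — Policy A: G=-609, Policy B: G=2726, Policy C: G=181. Highest is 2726 (Policy B).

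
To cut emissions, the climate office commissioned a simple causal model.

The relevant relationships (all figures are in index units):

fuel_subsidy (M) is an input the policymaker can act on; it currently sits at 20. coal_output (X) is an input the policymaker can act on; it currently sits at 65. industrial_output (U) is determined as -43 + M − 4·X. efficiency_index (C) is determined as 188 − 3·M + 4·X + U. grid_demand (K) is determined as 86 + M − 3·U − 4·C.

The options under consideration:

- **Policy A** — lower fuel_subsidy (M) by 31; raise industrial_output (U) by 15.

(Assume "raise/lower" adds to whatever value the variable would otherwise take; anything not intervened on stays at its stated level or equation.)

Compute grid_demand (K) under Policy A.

Policy A (M − 31, U + 15):
  M = 20 − 31 = -11
  X = 65
  U = -43 + (-11) − 4·65 (+15 from intervention) = -299
  C = 188 − 3·(-11) + 4·65 + (-299) = 182
  K = 86 + (-11) − 3·(-299) − 4·182 = 244

244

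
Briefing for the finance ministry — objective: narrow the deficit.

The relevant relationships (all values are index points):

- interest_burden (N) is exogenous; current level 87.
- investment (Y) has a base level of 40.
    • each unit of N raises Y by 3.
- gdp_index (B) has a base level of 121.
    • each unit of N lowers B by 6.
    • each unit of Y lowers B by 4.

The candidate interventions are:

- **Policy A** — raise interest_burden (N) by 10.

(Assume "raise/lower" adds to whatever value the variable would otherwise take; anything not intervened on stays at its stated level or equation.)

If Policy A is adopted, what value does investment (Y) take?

Policy A (N + 10):
  N = 87 + 10 = 97
  Y = 40 + 3·97 = 331

331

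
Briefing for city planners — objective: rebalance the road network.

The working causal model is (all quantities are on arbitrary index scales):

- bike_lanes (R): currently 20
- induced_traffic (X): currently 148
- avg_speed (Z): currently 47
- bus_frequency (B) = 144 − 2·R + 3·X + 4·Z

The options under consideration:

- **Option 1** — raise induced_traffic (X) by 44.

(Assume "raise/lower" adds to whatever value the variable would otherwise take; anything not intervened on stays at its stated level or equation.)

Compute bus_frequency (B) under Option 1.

Option 1 (X + 44):
  R = 20
  X = 148 + 44 = 192
  Z = 47
  B = 144 − 2·20 + 3·192 + 4·47 = 868

868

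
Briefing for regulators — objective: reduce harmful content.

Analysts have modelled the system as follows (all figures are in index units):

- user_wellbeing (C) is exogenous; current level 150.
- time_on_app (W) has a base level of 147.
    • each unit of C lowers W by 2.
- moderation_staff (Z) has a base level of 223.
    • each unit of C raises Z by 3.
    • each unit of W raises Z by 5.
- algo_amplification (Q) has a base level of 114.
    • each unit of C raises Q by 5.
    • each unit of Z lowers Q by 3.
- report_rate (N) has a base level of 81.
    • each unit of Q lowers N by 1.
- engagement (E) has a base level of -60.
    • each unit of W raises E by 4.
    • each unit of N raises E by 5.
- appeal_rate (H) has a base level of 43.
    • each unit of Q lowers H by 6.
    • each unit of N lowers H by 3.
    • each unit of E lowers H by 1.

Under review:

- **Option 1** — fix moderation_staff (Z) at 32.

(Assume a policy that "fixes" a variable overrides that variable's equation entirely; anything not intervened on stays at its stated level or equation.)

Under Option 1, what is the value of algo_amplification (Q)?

768

Option 1 (Z := 32):
  C = 150
  W = 147 − 2·150 = -153
  Z = 32
  Q = 114 + 5·150 − 3·32 = 768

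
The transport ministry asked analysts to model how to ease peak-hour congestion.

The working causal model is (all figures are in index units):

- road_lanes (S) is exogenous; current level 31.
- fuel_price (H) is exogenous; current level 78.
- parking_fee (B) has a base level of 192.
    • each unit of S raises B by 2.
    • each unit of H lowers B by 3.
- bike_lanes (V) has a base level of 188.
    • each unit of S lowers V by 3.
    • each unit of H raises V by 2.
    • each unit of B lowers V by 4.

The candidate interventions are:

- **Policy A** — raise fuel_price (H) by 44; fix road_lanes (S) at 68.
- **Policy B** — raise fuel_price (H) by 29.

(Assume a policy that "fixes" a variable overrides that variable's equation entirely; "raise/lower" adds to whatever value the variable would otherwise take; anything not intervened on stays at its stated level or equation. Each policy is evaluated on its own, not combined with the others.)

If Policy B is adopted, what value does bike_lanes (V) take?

Policy B (H + 29):
  S = 31
  H = 78 + 29 = 107
  B = 192 + 2·31 − 3·107 = -67
  V = 188 − 3·31 + 2·107 − 4·(-67) = 577

577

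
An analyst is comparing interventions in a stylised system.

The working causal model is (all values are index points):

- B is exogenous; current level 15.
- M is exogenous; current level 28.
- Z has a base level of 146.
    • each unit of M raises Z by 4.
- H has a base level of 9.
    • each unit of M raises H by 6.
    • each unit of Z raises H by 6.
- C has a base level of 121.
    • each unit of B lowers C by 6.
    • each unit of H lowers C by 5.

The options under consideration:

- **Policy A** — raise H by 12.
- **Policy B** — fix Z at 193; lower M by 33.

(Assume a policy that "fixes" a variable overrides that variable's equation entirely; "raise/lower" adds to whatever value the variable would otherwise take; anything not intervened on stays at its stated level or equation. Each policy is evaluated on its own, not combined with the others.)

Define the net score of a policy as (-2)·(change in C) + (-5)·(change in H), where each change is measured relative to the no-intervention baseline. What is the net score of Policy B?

-2940

Baseline:
  B = 15
  M = 28
  Z = 146 + 4·28 = 258
  H = 9 + 6·28 + 6·258 = 1725
  C = 121 − 6·15 − 5·1725 = -8594
Policy B (Z := 193, M − 33):
  B = 15
  M = 28 − 33 = -5
  Z = 193
  H = 9 + 6·(-5) + 6·193 = 1137
  C = 121 − 6·15 − 5·1137 = -5654
ΔC = -5654 − (-8594) = 2940; ΔH = 1137 − 1725 = -588
Score = (-2)·2940 + (-5)·(-588) = -2940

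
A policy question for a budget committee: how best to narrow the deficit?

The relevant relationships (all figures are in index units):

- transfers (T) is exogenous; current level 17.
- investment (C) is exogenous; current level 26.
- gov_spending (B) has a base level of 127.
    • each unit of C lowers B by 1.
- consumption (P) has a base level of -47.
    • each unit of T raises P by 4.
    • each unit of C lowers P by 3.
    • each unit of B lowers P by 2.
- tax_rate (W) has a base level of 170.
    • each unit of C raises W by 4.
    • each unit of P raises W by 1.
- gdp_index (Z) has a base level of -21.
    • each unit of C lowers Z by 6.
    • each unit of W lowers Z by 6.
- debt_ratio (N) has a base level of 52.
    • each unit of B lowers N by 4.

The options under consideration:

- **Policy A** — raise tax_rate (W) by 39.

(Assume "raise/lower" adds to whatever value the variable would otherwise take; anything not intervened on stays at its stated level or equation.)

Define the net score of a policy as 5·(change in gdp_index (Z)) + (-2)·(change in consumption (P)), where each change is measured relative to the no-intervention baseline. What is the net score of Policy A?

-1170

Baseline:
  T = 17
  C = 26
  B = 127 − 26 = 101
  P = -47 + 4·17 − 3·26 − 2·101 = -259
  W = 170 + 4·26 + (-259) = 15
  Z = -21 − 6·26 − 6·15 = -267
Policy A (W + 39):
  T = 17
  C = 26
  B = 127 − 26 = 101
  P = -47 + 4·17 − 3·26 − 2·101 = -259
  W = 170 + 4·26 + (-259) (+39 from intervention) = 54
  Z = -21 − 6·26 − 6·54 = -501
ΔZ = -501 − (-267) = -234; ΔP = -259 − (-259) = 0
Score = 5·(-234) + (-2)·0 = -1170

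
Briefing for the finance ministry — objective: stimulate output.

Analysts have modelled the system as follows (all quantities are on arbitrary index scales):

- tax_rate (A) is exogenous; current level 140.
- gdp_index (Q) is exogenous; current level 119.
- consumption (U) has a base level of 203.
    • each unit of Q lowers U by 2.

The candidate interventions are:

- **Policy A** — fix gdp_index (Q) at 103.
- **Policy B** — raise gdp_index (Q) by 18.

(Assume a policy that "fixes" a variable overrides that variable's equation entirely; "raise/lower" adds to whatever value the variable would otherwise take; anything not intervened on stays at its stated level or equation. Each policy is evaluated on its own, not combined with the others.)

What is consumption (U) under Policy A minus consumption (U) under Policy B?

68

Policy A (Q := 103):
  Q = 103
  U = 203 − 2·103 = -3
Policy B (Q + 18):
  Q = 119 + 18 = 137
  U = 203 − 2·137 = -71
U: -3 − (-71) = 68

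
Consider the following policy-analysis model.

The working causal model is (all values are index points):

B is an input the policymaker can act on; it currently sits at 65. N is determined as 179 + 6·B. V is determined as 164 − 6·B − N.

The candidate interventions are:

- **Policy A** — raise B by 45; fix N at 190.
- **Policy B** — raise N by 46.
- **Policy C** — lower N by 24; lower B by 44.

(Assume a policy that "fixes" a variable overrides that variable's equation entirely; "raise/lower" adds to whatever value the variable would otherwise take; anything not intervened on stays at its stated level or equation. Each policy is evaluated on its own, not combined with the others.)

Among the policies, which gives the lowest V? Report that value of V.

Policy A (B + 45, N := 190):
  B = 65 + 45 = 110
  N = 190
  V = 164 − 6·110 − 190 = -686
Policy B (N + 46):
  B = 65
  N = 179 + 6·65 (+46 from intervention) = 615
  V = 164 − 6·65 − 615 = -841
Policy C (N − 24, B − 44):
  B = 65 − 44 = 21
  N = 179 + 6·21 (−24 from intervention) = 281
  V = 164 − 6·21 − 281 = -243
Comparing — Policy A: V=-686, Policy B: V=-841, Policy C: V=-243. Lowest is -841 (Policy B).

-841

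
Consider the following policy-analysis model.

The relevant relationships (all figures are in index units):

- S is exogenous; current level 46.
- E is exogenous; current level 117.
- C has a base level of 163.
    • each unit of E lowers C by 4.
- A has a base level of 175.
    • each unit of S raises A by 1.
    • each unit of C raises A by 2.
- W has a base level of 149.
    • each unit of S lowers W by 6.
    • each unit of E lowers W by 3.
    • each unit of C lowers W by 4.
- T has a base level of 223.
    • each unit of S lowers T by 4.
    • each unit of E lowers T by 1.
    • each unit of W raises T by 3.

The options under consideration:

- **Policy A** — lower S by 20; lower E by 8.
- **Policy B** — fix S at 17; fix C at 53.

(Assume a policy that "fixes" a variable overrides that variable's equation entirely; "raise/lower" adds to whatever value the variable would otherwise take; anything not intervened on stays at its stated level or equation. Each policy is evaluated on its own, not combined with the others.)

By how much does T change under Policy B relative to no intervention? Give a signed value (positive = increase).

-3658

Baseline:
  S = 46
  E = 117
  C = 163 − 4·117 = -305
  W = 149 − 6·46 − 3·117 − 4·(-305) = 742
  T = 223 − 4·46 − 117 + 3·742 = 2148
Policy B (S := 17, C := 53):
  S = 17
  E = 117
  C = 53
  W = 149 − 6·17 − 3·117 − 4·53 = -516
  T = 223 − 4·17 − 117 + 3·(-516) = -1510
Change in T: -1510 − 2148 = -3658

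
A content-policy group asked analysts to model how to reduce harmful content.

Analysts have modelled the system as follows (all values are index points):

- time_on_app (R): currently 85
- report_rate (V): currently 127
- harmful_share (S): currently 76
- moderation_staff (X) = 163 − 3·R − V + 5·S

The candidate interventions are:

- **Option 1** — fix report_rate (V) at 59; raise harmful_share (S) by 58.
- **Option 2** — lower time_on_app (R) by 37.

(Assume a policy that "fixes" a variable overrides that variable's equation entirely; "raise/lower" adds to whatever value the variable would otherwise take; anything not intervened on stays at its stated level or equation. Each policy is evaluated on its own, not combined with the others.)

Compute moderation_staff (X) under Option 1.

Option 1 (V := 59, S + 58):
  R = 85
  V = 59
  S = 76 + 58 = 134
  X = 163 − 3·85 − 59 + 5·134 = 519

519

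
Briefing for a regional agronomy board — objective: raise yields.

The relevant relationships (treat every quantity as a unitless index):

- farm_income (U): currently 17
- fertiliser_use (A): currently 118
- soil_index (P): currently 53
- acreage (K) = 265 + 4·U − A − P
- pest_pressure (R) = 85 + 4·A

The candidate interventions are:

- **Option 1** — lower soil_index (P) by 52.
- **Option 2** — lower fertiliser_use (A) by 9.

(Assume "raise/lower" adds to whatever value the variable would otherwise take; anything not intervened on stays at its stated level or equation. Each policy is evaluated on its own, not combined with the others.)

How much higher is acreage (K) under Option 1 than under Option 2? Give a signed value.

Option 1 (P − 52):
  U = 17
  A = 118
  P = 53 − 52 = 1
  K = 265 + 4·17 − 118 − 1 = 214
Option 2 (A − 9):
  U = 17
  A = 118 − 9 = 109
  P = 53
  K = 265 + 4·17 − 109 − 53 = 171
K: 214 − 171 = 43

43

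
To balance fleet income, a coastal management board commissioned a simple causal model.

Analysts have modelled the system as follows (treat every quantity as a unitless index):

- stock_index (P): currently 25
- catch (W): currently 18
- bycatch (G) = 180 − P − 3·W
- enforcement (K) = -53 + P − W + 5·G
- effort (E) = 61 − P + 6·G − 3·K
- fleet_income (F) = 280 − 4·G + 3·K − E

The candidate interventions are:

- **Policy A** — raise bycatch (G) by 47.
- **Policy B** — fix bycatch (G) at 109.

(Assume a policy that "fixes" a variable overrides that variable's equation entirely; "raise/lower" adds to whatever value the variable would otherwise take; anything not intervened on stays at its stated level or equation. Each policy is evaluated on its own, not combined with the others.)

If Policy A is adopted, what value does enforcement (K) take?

694

Policy A (G + 47):
  P = 25
  W = 18
  G = 180 − 25 − 3·18 (+47 from intervention) = 148
  K = -53 + 25 − 18 + 5·148 = 694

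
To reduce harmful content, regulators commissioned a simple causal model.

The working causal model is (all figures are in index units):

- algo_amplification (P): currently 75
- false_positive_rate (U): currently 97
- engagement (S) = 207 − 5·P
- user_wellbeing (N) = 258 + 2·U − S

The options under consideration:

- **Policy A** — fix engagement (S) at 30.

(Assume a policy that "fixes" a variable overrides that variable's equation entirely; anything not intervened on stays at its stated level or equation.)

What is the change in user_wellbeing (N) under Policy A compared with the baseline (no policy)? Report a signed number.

-198

Baseline:
  P = 75
  U = 97
  S = 207 − 5·75 = -168
  N = 258 + 2·97 − (-168) = 620
Policy A (S := 30):
  P = 75
  U = 97
  S = 30
  N = 258 + 2·97 − 30 = 422
Change in N: 422 − 620 = -198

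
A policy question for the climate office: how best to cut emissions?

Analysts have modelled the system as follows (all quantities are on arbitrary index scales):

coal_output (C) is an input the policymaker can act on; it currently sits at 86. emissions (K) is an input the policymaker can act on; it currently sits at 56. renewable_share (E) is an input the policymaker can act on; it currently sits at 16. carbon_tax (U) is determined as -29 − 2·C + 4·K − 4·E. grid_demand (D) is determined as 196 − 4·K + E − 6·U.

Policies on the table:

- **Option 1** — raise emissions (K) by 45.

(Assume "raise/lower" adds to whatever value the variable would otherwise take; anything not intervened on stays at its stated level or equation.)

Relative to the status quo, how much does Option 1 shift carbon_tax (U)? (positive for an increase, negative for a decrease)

180

Baseline:
  C = 86
  K = 56
  E = 16
  U = -29 − 2·86 + 4·56 − 4·16 = -41
Option 1 (K + 45):
  C = 86
  K = 56 + 45 = 101
  E = 16
  U = -29 − 2·86 + 4·101 − 4·16 = 139
Change in U: 139 − (-41) = 180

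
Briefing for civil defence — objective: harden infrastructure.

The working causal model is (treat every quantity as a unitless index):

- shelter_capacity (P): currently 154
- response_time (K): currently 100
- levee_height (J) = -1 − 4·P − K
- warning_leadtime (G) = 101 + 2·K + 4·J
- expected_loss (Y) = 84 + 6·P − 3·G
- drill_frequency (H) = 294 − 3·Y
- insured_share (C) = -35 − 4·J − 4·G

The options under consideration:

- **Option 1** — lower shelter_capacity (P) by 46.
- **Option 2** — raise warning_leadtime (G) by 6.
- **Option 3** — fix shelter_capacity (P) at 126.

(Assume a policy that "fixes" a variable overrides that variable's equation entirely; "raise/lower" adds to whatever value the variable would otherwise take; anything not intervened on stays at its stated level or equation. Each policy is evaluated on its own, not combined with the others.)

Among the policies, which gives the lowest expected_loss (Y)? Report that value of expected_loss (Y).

Option 1 (P − 46):
  P = 154 − 46 = 108
  K = 100
  J = -1 − 4·108 − 100 = -533
  G = 101 + 2·100 + 4·(-533) = -1831
  Y = 84 + 6·108 − 3·(-1831) = 6225
Option 2 (G + 6):
  P = 154
  K = 100
  J = -1 − 4·154 − 100 = -717
  G = 101 + 2·100 + 4·(-717) (+6 from intervention) = -2561
  Y = 84 + 6·154 − 3·(-2561) = 8691
Option 3 (P := 126):
  P = 126
  K = 100
  J = -1 − 4·126 − 100 = -605
  G = 101 + 2·100 + 4·(-605) = -2119
  Y = 84 + 6·126 − 3·(-2119) = 7197
Comparing — Option 1: Y=6225, Option 2: Y=8691, Option 3: Y=7197. Lowest is 6225 (Option 1).

6225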